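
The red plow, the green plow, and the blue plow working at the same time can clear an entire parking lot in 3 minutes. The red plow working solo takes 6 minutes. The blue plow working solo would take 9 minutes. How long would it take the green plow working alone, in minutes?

18 minutes

Combined rate is 1/3 per minute.
Known contribution: 1/6 + 1/9 = (3 + 2)/18 = 5/18 per minute.
So the green plow's rate is 1/3 − 5/18 = 1/18, meaning 18 minutes alone.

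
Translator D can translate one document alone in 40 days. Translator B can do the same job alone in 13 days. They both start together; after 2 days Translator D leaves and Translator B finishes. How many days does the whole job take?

247/20 days

In the first 2 days the combined rate is 53/520, so 53/260 of the job is done, leaving 207/260.
After Translator D leaves the rate is 1/13 per day; the remaining 207/260 takes 207/20 days.
Total = 2 + 207/20 = 247/20 days.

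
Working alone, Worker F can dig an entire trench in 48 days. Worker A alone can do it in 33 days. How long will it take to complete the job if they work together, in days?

176/9 days

With two workers the combined time is the product over the sum: 48·33/(48+33) = 1584/81 = 176/9 days.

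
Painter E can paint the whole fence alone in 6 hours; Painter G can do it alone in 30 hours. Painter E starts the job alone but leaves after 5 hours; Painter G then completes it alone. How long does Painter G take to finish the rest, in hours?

In 5 hours Painter E does 5/6 of the job, leaving 1/6.
Painter G works at 1/30 per hour, so finishing takes 1/6 ÷ 1/30 = 5 hours.

5 hours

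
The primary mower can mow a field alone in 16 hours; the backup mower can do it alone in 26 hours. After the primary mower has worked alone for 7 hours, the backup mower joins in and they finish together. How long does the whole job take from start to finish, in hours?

88/7 hours

In 7 hours the primary mower does 7/16 of the job, leaving 9/16.
The primary mower and the backup mower together work at 21/208 per hour, so finishing takes 9/16 ÷ 21/208 = 39/7 hours.
Total time = 7 + 39/7 = 88/7 hours.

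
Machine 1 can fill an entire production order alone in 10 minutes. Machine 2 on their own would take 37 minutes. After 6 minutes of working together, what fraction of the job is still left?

44/185

Combined rate: 1/10 + 1/37 = (37 + 10)/370 = 47/370 per minute.
In 6 minutes they complete 6·47/370 = 141/185 of the job.
So 44/185 remains.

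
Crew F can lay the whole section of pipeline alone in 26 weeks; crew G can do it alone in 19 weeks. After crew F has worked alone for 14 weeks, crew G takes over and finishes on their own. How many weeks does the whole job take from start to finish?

In 14 weeks crew F does 14/26 = 7/13 of the job, leaving 6/13.
Crew G works at 1/19 per week, so finishing takes 6/13 ÷ 1/19 = 114/13 weeks.
Total time = 14 + 114/13 = 296/13 weeks.

296/13 weeks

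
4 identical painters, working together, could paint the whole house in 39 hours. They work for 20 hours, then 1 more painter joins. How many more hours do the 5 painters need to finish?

One painter does 1/156 of the job per hour.
After 20 hours with 4 painters, 20/39 is done (19/39 left).
With 5 painters the rate is 5/156, so the rest takes 19/39 ÷ 5/156 = 76/5 hours.

76/5 hours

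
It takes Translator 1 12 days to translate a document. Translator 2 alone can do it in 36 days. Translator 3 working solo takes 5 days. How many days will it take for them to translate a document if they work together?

45/14 days

Combined rate: 1/12 + 1/36 + 1/5 = (15 + 5 + 36)/180 = 56/180 = 14/45 per day.
Time = 1 ÷ (14/45) = 45/14 days.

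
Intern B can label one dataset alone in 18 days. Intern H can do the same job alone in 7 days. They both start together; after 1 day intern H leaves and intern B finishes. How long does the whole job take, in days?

In the first 1 day the combined rate is 25/126, so 25/126 of the job is done, leaving 101/126.
After intern H leaves the rate is 1/18 per day; the remaining 101/126 takes 101/7 days.
Total = 1 + 101/7 = 108/7 days.

108/7 days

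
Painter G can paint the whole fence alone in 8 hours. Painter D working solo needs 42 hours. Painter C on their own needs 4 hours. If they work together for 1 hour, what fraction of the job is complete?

Combined rate: 1/8 + 1/42 + 1/4 = (21 + 4 + 42)/168 = 67/168 per hour.
In 1 hour they complete 1·67/168 = 67/168 of the job.

67/168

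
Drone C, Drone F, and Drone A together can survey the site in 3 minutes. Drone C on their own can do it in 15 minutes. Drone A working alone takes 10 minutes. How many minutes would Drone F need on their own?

6 minutes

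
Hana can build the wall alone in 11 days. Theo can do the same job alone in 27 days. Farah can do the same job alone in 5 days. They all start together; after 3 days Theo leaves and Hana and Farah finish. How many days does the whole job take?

In the first 3 days the combined rate is 487/1485, so 487/495 of the job is done, leaving 8/495.
After Theo leaves the rate is 16/55 per day; the remaining 8/495 takes 1/18 days.
Total = 3 + 1/18 = 55/18 days.

55/18 days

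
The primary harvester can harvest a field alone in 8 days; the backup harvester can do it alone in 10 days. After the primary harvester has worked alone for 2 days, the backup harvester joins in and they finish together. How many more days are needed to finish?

10/3 days

In 2 days the primary harvester does 2/8 = 1/4 of the job, leaving 3/4.
The primary harvester and the backup harvester together work at 9/40 per day, so finishing takes 3/4 ÷ 9/40 = 10/3 days.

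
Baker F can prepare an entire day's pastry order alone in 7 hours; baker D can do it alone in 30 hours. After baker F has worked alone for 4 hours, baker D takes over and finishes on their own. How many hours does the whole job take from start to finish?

118/7 hours

In 4 hours baker F does 4/7 of the job, leaving 3/7.
Baker D works at 1/30 per hour, so finishing takes 3/7 ÷ 1/30 = 90/7 hours.
Total time = 4 + 90/7 = 118/7 hours.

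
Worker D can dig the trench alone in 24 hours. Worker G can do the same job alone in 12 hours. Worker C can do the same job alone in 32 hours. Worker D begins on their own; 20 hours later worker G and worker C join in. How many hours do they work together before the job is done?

16/15 hours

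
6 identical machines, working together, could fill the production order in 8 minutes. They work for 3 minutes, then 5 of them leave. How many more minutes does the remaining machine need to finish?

30 minutes

One machine does 1/48 of the job per minute.
After 3 minutes with 6 machines, 3/8 is done (5/8 left).
With 1 machine the rate is 1/48, so the rest takes 5/8 ÷ 1/48 = 30 minutes.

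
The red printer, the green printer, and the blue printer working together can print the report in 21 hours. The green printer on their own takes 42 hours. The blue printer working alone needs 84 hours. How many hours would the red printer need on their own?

84 hours

Combined rate is 1/21 per hour.
Known contribution: 1/42 + 1/84 = (2 + 1)/84 = 3/84 = 1/28 per hour.
So the red printer's rate is 1/21 − 1/28 = 1/84, meaning 84 hours alone.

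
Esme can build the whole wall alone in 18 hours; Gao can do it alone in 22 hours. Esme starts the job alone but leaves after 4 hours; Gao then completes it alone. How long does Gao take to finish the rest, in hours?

154/9 hours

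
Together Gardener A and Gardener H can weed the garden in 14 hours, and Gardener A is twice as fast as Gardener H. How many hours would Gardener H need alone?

42 hours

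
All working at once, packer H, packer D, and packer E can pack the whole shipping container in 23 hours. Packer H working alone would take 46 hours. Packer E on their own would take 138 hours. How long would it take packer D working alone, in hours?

Combined rate is 1/23 per hour.
Known contribution: 1/46 + 1/138 = (3 + 1)/138 = 4/138 = 2/69 per hour.
So packer D's rate is 1/23 − 2/69 = 1/69, meaning 69 hours alone.

69 hours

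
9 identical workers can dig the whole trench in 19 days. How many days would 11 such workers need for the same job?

171/11 days

Total work is 9·19 = 171 worker-days.
With 11 workers: 171/11 days.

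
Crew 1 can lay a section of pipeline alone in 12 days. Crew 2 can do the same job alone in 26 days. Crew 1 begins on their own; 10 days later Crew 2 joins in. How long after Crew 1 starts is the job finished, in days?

In the first 10 days Crew 1 alone does 10/12 = 5/6 of the job, leaving 1/6.
Once everyone is working, combined rate: 1/12 + 1/26 = (13 + 6)/156 = 19/156 per day.
Remaining 1/6 at 19/156 per day takes 26/19 days.
Total from the start = 10 + 26/19 = 216/19 days.

216/19 days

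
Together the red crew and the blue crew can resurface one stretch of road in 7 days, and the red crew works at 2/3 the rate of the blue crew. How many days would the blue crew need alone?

35/3 days

Let the blue crew's rate be r; then the red crew's rate is (2/3)r, so together (2/3 + 1)r = (5/3)r = 1/7.
Thus r = 3/35 per day.
The blue crew alone: 35/3 days; the red crew alone: 35/2 days.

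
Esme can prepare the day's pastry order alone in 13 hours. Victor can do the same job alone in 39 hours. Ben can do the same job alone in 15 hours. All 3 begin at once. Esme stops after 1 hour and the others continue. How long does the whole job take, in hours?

In the first 1 hour the combined rate is 11/65, so 11/65 of the job is done, leaving 54/65.
After Esme leaves the rate is 6/65 per hour; the remaining 54/65 takes 9 hours.
Total = 1 + 9 = 10 hours.

10 hours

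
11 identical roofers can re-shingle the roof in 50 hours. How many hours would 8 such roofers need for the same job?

275/4 hours

Total work is 11·50 = 550 roofer-hours.
With 8 roofers: 550/8 = 275/4 hours.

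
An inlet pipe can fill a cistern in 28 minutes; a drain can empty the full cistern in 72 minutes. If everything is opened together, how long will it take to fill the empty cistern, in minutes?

504/11 minutes

Net rate = 1/28 − 1/72 = (18 − 7)/504 = 11/504 per minute.
Filling time = 1 ÷ (11/504) = 504/11 minutes.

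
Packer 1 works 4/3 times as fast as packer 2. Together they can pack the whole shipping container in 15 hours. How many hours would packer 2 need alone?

35 hours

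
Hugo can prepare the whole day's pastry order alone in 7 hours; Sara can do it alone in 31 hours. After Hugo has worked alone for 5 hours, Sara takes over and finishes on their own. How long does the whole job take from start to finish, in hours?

In 5 hours Hugo does 5/7 of the job, leaving 2/7.
Sara works at 1/31 per hour, so finishing takes 2/7 ÷ 1/31 = 62/7 hours.
Total time = 5 + 62/7 = 97/7 hours.

97/7 hours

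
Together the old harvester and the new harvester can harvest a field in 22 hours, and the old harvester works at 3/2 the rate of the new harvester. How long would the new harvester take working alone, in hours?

Let the new harvester's rate be r; then the old harvester's rate is (3/2)r, so together (3/2 + 1)r = (5/2)r = 1/22.
Thus r = 1/55 per hour.
The new harvester alone: 55 hours; the old harvester alone: 110/3 hours.

55 hours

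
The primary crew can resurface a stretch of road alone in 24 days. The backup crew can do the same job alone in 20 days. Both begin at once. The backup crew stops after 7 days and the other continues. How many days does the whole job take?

78/5 days

In the first 7 days the combined rate is 11/120, so 77/120 of the job is done, leaving 43/120.
After the backup crew leaves the rate is 1/24 per day; the remaining 43/120 takes 43/5 days.
Total = 7 + 43/5 = 78/5 days.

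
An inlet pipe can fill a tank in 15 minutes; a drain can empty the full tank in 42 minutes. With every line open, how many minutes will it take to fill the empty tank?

70/3 minutes

Net rate = 1/15 − 1/42 = (14 − 5)/210 = 9/210 = 3/70 per minute.
Filling time = 1 ÷ (3/70) = 70/3 minutes.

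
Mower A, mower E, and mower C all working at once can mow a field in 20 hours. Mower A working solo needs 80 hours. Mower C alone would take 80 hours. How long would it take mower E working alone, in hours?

40 hours

Combined rate is 1/20 per hour.
Known contribution: 1/80 + 1/80 = (1 + 1)/80 = 2/80 = 1/40 per hour.
So mower E's rate is 1/20 − 1/40 = 1/40, meaning 40 hours alone.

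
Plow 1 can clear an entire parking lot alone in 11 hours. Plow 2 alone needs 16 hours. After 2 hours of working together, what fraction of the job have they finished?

27/88

Combined rate: 1/11 + 1/16 = (16 + 11)/176 = 27/176 per hour.
In 2 hours they complete 2·27/176 = 27/88 of the job.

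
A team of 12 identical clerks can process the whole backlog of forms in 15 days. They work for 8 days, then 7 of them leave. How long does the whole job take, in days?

124/5 days

One clerk does 1/180 of the job per day.
After 8 days with 12 clerks, 8/15 is done (7/15 left).
With 5 clerks the rate is 5/180 = 1/36, so the rest takes 7/15 ÷ 1/36 = 84/5 days.
Total = 8 + 84/5 = 124/5 days.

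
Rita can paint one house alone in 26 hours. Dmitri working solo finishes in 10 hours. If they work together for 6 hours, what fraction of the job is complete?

54/65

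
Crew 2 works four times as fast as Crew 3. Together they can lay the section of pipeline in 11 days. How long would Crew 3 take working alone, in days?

Let Crew 3's rate be r; then Crew 2's rate is 4r, so together (4 + 1)r = 5r = 1/11.
Thus r = 1/55 per day.
Crew 3 alone: 55 days; Crew 2 alone: 55/4 days.

55 days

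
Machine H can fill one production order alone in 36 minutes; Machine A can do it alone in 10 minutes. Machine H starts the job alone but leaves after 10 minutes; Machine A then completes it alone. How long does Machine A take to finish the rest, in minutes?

65/9 minutes

In 10 minutes Machine H does 10/36 = 5/18 of the job, leaving 13/18.
Machine A works at 1/10 per minute, so finishing takes 13/18 ÷ 1/10 = 65/9 minutes.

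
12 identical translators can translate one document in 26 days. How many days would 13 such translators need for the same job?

Total work is 12·26 = 312 translator-days.
With 13 translators: 312/13 = 24 days.

24 days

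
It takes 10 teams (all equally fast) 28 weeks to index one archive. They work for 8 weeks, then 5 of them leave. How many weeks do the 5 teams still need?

40 weeks

One team does 1/280 of the job per week.
After 8 weeks with 10 teams, 2/7 is done (5/7 left).
With 5 teams the rate is 5/280 = 1/56, so the rest takes 5/7 ÷ 1/56 = 40 weeks.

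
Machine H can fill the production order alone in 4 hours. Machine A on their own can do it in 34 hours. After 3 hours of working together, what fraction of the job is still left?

Combined rate: 1/4 + 1/34 = (17 + 2)/68 = 19/68 per hour.
In 3 hours they complete 3·19/68 = 57/68 of the job.
So 11/68 remains.

11/68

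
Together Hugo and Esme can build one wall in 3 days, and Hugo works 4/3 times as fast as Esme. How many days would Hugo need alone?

21/4 days

Let Esme's rate be r; then Hugo's rate is (4/3)r, so together (4/3 + 1)r = (7/3)r = 1/3.
Thus r = 1/7 per day.
Esme alone: 7 days; Hugo alone: 21/4 days.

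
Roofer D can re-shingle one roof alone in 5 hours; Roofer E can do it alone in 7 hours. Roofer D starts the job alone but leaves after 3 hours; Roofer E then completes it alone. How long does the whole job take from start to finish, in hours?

29/5 hours

In 3 hours Roofer D does 3/5 of the job, leaving 2/5.
Roofer E works at 1/7 per hour, so finishing takes 2/5 ÷ 1/7 = 14/5 hours.
Total time = 3 + 14/5 = 29/5 hours.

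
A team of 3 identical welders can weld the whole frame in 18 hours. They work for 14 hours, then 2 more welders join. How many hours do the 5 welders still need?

One welder does 1/54 of the job per hour.
After 14 hours with 3 welders, 7/9 is done (2/9 left).
With 5 welders the rate is 5/54, so the rest takes 2/9 ÷ 5/54 = 12/5 hours.

12/5 hours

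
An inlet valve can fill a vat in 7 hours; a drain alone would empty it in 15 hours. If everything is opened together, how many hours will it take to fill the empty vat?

105/8 hours

Net rate = 1/7 − 1/15 = (15 − 7)/105 = 8/105 per hour.
Filling time = 1 ÷ (8/105) = 105/8 hours.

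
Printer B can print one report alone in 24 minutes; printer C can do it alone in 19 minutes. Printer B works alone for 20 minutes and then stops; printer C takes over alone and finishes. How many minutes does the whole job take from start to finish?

139/6 minutes

In 20 minutes printer B does 20/24 = 5/6 of the job, leaving 1/6.
Printer C works at 1/19 per minute, so finishing takes 1/6 ÷ 1/19 = 19/6 minutes.
Total time = 20 + 19/6 = 139/6 minutes.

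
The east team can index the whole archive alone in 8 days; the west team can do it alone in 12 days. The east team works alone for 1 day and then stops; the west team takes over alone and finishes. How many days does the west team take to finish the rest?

In 1 day the east team does 1/8 of the job, leaving 7/8.
The west team works at 1/12 per day, so finishing takes 7/8 ÷ 1/12 = 21/2 days.

21/2 days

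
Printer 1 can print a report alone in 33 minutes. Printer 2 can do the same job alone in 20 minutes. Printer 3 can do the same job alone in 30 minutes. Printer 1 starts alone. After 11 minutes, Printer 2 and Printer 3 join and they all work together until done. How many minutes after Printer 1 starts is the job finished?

In the first 11 minutes Printer 1 alone does 11/33 = 1/3 of the job, leaving 2/3.
Once everyone is working, combined rate: 1/33 + 1/20 + 1/30 = (20 + 33 + 22)/660 = 75/660 = 5/44 per minute.
Remaining 2/3 at 5/44 per minute takes 88/15 minutes.
Total from the start = 11 + 88/15 = 253/15 minutes.

253/15 minutes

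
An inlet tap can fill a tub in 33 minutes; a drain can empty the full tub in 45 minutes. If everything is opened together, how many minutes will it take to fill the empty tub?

Net rate = 1/33 − 1/45 = (15 − 11)/495 = 4/495 per minute.
Filling time = 1 ÷ (4/495) = 495/4 minutes.

495/4 minutes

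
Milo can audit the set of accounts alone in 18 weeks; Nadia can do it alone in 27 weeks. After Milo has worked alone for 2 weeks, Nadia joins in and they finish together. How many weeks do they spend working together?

In 2 weeks Milo does 2/18 = 1/9 of the job, leaving 8/9.
Milo and Nadia together work at 5/54 per week, so finishing takes 8/9 ÷ 5/54 = 48/5 weeks.

48/5 weeks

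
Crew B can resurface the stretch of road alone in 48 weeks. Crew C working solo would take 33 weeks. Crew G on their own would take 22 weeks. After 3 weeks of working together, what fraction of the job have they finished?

51/176

Combined rate: 1/48 + 1/33 + 1/22 = (11 + 16 + 24)/528 = 51/528 = 17/176 per week.
In 3 weeks they complete 3·17/176 = 51/176 of the job.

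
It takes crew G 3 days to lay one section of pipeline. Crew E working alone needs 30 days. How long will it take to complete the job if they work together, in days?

30/11 days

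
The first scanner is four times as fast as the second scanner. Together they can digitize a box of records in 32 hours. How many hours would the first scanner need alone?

40 hours

Let the second scanner's rate be r; then the first scanner's rate is 4r, so together (4 + 1)r = 5r = 1/32.
Thus r = 1/160 per hour.
The second scanner alone: 160 hours; the first scanner alone: 40 hours.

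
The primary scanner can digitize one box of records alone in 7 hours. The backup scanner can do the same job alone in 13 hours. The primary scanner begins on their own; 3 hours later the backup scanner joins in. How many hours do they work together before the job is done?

13/5 hours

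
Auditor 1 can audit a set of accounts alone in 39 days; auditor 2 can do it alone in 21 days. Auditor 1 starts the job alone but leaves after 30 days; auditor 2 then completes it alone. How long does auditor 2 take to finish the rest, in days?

In 30 days auditor 1 does 30/39 = 10/13 of the job, leaving 3/13.
Auditor 2 works at 1/21 per day, so finishing takes 3/13 ÷ 1/21 = 63/13 days.

63/13 days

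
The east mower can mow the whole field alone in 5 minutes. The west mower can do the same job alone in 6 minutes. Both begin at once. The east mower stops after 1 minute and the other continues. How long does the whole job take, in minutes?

24/5 minutes

In the first 1 minute the combined rate is 11/30, so 11/30 of the job is done, leaving 19/30.
After the east mower leaves the rate is 1/6 per minute; the remaining 19/30 takes 19/5 minutes.
Total = 1 + 19/5 = 24/5 minutes.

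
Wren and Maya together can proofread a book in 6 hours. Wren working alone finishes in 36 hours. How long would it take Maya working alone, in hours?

36/5 hours

Combined rate is 1/6 per hour.
Known contribution: 1/36 per hour.
So Maya's rate is 1/6 − 1/36 = 5/36, meaning 36/5 hours alone.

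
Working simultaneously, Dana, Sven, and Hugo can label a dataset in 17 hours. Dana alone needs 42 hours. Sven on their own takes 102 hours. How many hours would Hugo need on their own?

Combined rate is 1/17 per hour.
Known contribution: 1/42 + 1/102 = (17 + 7)/714 = 24/714 = 4/119 per hour.
So Hugo's rate is 1/17 − 4/119 = 3/119, meaning 119/3 hours alone.

119/3 hours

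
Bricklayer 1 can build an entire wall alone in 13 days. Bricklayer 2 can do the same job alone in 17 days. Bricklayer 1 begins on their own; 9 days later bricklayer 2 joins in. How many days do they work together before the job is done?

In the first 9 days bricklayer 1 alone does 9/13 of the job, leaving 4/13.
Once everyone is working, combined rate: 1/13 + 1/17 = (17 + 13)/221 = 30/221 per day.
Remaining 4/13 at 30/221 per day takes 34/15 days.

34/15 days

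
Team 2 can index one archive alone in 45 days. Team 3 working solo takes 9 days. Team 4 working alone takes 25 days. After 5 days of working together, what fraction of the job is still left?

Combined rate: 1/45 + 1/9 + 1/25 = (5 + 25 + 9)/225 = 39/225 = 13/75 per day.
In 5 days they complete 5·13/75 = 13/15 of the job.
So 2/15 remains.

2/15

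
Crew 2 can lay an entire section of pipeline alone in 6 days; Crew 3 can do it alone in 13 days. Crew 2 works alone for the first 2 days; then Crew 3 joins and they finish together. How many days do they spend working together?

In 2 days Crew 2 does 2/6 = 1/3 of the job, leaving 2/3.
Crew 2 and Crew 3 together work at 19/78 per day, so finishing takes 2/3 ÷ 19/78 = 52/19 days.

52/19 days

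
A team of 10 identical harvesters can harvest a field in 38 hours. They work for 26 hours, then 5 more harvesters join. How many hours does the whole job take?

34 hours

One harvester does 1/380 of the job per hour.
After 26 hours with 10 harvesters, 13/19 is done (6/19 left).
With 15 harvesters the rate is 15/380 = 3/76, so the rest takes 6/19 ÷ 3/76 = 8 hours.
Total = 26 + 8 = 34 hours.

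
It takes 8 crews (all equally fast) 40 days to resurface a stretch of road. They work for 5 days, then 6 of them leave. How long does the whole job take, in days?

145 days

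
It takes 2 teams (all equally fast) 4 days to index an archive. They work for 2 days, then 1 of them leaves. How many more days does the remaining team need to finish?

One team does 1/8 of the job per day.
After 2 days with 2 teams, 1/2 is done (1/2 left).
With 1 team the rate is 1/8, so the rest takes 1/2 ÷ 1/8 = 4 days.

4 days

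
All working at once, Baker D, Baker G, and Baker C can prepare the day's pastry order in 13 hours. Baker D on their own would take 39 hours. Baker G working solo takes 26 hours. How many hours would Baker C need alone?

Combined rate is 1/13 per hour.
Known contribution: 1/39 + 1/26 = (2 + 3)/78 = 5/78 per hour.
So Baker C's rate is 1/13 − 5/78 = 1/78, meaning 78 hours alone.

78 hours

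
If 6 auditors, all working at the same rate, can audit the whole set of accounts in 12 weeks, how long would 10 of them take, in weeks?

Total work is 6·12 = 72 auditor-weeks.
With 10 auditors: 72/10 = 36/5 weeks.

36/5 weeks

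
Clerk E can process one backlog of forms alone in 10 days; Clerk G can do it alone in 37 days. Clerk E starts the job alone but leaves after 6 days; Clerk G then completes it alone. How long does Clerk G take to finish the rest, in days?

74/5 days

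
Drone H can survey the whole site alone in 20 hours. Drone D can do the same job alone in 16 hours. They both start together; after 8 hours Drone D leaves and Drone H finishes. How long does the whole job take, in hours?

In the first 8 hours the combined rate is 9/80, so 9/10 of the job is done, leaving 1/10.
After Drone D leaves the rate is 1/20 per hour; the remaining 1/10 takes 2 hours.
Total = 8 + 2 = 10 hours.

10 hours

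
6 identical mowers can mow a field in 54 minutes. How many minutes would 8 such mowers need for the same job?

Total work is 6·54 = 324 mower-minutes.
With 8 mowers: 324/8 = 81/2 minutes.

81/2 minutes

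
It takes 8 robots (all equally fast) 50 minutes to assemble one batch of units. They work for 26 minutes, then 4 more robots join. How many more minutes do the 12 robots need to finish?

16 minutes

One robot does 1/400 of the job per minute.
After 26 minutes with 8 robots, 13/25 is done (12/25 left).
With 12 robots the rate is 12/400 = 3/100, so the rest takes 12/25 ÷ 3/100 = 16 minutes.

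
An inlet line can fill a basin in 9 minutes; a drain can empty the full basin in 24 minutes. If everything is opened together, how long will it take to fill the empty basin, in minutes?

72/5 minutes

Net rate = 1/9 − 1/24 = (8 − 3)/72 = 5/72 per minute.
Filling time = 1 ÷ (5/72) = 72/5 minutes.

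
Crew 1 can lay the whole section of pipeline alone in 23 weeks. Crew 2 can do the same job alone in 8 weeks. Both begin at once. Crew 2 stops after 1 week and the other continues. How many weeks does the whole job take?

In the first 1 week the combined rate is 31/184, so 31/184 of the job is done, leaving 153/184.
After Crew 2 leaves the rate is 1/23 per week; the remaining 153/184 takes 153/8 weeks.
Total = 1 + 153/8 = 161/8 weeks.

161/8 weeks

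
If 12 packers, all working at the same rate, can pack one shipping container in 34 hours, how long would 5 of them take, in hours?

408/5 hours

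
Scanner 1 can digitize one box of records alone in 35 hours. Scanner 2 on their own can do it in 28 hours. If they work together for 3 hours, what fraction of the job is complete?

27/140

Combined rate: 1/35 + 1/28 = (4 + 5)/140 = 9/140 per hour.
In 3 hours they complete 3·9/140 = 27/140 of the job.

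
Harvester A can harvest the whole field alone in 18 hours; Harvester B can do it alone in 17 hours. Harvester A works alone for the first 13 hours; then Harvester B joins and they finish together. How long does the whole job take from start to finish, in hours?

In 13 hours Harvester A does 13/18 of the job, leaving 5/18.
Harvester A and Harvester B together work at 35/306 per hour, so finishing takes 5/18 ÷ 35/306 = 17/7 hours.
Total time = 13 + 17/7 = 108/7 hours.

108/7 hours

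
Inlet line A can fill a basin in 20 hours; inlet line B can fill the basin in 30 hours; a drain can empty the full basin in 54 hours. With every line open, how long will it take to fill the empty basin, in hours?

108/7 hours

Net rate = 1/20 + 1/30 − 1/54 = (27 + 18 − 10)/540 = 35/540 = 7/108 per hour.
Filling time = 1 ÷ (7/108) = 108/7 hours.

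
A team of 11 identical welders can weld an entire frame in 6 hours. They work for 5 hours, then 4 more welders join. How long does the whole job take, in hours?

One welder does 1/66 of the job per hour.
After 5 hours with 11 welders, 5/6 is done (1/6 left).
With 15 welders the rate is 15/66 = 5/22, so the rest takes 1/6 ÷ 5/22 = 11/15 hours.
Total = 5 + 11/15 = 86/15 hours.

86/15 hours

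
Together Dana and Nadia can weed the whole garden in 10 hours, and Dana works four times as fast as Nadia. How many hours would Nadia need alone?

50 hours

Let Nadia's rate be r; then Dana's rate is 4r, so together (4 + 1)r = 5r = 1/10.
Thus r = 1/50 per hour.
Nadia alone: 50 hours; Dana alone: 25/2 hours.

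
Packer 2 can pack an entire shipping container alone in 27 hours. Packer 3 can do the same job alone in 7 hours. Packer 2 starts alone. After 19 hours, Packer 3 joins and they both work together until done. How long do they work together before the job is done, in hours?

In the first 19 hours Packer 2 alone does 19/27 of the job, leaving 8/27.
Once everyone is working, combined rate: 1/27 + 1/7 = (7 + 27)/189 = 34/189 per hour.
Remaining 8/27 at 34/189 per hour takes 28/17 hours.

28/17 hours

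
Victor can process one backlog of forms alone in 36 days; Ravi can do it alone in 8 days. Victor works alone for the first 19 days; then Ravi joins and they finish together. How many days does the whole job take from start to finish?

In 19 days Victor does 19/36 of the job, leaving 17/36.
Victor and Ravi together work at 11/72 per day, so finishing takes 17/36 ÷ 11/72 = 34/11 days.
Total time = 19 + 34/11 = 243/11 days.

243/11 days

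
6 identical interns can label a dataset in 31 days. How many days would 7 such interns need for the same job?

186/7 days

Total work is 6·31 = 186 intern-days.
With 7 interns: 186/7 days.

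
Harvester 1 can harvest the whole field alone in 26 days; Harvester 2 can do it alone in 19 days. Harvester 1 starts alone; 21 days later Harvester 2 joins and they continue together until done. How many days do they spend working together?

19/9 days

In 21 days Harvester 1 does 21/26 of the job, leaving 5/26.
Harvester 1 and Harvester 2 together work at 45/494 per day, so finishing takes 5/26 ÷ 45/494 = 19/9 days.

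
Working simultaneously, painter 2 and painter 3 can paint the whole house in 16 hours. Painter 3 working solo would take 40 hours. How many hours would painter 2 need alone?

Combined rate is 1/16 per hour.
Known contribution: 1/40 per hour.
So painter 2's rate is 1/16 − 1/40 = 3/80, meaning 80/3 hours alone.

80/3 hours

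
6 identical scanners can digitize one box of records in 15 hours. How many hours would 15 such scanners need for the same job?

6 hours

Total work is 6·15 = 90 scanner-hours.
With 15 scanners: 90/15 = 6 hours.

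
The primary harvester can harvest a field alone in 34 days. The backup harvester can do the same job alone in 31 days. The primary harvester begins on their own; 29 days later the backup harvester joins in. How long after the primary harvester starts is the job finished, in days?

408/13 days

In the first 29 days the primary harvester alone does 29/34 of the job, leaving 5/34.
Once everyone is working, combined rate: 1/34 + 1/31 = (31 + 34)/1054 = 65/1054 per day.
Remaining 5/34 at 65/1054 per day takes 31/13 days.
Total from the start = 29 + 31/13 = 408/13 days.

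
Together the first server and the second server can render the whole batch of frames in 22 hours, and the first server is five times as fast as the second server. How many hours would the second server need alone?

132 hours

Let the second server's rate be r; then the first server's rate is 5r, so together (5 + 1)r = 6r = 1/22.
Thus r = 1/132 per hour.
The second server alone: 132 hours; the first server alone: 132/5 hours.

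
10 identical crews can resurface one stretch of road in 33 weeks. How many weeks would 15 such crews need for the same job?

22 weeks

Total work is 10·33 = 330 crew-weeks.
With 15 crews: 330/15 = 22 weeks.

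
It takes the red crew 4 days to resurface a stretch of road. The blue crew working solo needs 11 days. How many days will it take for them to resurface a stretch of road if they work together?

With two workers the combined time is the product over the sum: 4·11/(4+11) = 44/15 days.

44/15 days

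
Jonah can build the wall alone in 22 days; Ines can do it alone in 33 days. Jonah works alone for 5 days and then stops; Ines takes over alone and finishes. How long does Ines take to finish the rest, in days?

51/2 days

In 5 days Jonah does 5/22 of the job, leaving 17/22.
Ines works at 1/33 per day, so finishing takes 17/22 ÷ 1/33 = 51/2 days.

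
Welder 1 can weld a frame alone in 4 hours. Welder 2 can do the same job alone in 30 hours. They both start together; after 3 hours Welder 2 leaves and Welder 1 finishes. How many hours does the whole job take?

18/5 hours

In the first 3 hours the combined rate is 17/60, so 17/20 of the job is done, leaving 3/20.
After Welder 2 leaves the rate is 1/4 per hour; the remaining 3/20 takes 3/5 hours.
Total = 3 + 3/5 = 18/5 hours.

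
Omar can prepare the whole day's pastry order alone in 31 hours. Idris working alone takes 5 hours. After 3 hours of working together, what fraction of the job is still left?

47/155

Combined rate: 1/31 + 1/5 = (5 + 31)/155 = 36/155 per hour.
In 3 hours they complete 3·36/155 = 108/155 of the job.
So 47/155 remains.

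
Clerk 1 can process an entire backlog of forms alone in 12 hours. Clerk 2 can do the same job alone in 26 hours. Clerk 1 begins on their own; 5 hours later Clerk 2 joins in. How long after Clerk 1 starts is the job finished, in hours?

186/19 hours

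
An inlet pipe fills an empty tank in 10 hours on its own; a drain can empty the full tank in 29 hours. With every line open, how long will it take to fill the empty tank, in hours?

Net rate = 1/10 − 1/29 = (29 − 10)/290 = 19/290 per hour.
Filling time = 1 ÷ (19/290) = 290/19 hours.

290/19 hours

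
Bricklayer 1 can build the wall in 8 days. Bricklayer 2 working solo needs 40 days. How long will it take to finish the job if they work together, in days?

20/3 days

Combined rate: 1/8 + 1/40 = (5 + 1)/40 = 6/40 = 3/20 per day.
Time = 1 ÷ (3/20) = 20/3 days.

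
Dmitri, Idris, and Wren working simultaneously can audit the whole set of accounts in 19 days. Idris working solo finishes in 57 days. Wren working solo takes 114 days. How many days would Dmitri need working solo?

Combined rate is 1/19 per day.
Known contribution: 1/57 + 1/114 = (2 + 1)/114 = 3/114 = 1/38 per day.
So Dmitri's rate is 1/19 − 1/38 = 1/38, meaning 38 days alone.

38 days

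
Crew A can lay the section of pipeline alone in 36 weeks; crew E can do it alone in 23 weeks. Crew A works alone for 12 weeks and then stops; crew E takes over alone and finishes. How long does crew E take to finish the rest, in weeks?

In 12 weeks crew A does 12/36 = 1/3 of the job, leaving 2/3.
Crew E works at 1/23 per week, so finishing takes 2/3 ÷ 1/23 = 46/3 weeks.

46/3 weeks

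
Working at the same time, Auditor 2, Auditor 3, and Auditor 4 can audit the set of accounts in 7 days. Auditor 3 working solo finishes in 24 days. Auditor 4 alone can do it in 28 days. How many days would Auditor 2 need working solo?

168/11 days

Combined rate is 1/7 per day.
Known contribution: 1/24 + 1/28 = (7 + 6)/168 = 13/168 per day.
So Auditor 2's rate is 1/7 − 13/168 = 11/168, meaning 168/11 days alone.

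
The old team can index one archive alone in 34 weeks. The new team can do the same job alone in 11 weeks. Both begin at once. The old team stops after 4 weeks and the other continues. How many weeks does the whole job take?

165/17 weeks

In the first 4 weeks the combined rate is 45/374, so 90/187 of the job is done, leaving 97/187.
After the old team leaves the rate is 1/11 per week; the remaining 97/187 takes 97/17 weeks.
Total = 4 + 97/17 = 165/17 weeks.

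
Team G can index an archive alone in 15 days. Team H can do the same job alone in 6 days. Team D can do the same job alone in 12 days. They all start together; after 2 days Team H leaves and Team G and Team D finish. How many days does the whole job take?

40/9 days

In the first 2 days the combined rate is 19/60, so 19/30 of the job is done, leaving 11/30.
After Team H leaves the rate is 3/20 per day; the remaining 11/30 takes 22/9 days.
Total = 2 + 22/9 = 40/9 days.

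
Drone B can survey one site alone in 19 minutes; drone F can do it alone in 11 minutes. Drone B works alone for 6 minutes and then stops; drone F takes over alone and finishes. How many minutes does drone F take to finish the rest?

In 6 minutes drone B does 6/19 of the job, leaving 13/19.
Drone F works at 1/11 per minute, so finishing takes 13/19 ÷ 1/11 = 143/19 minutes.

143/19 minutes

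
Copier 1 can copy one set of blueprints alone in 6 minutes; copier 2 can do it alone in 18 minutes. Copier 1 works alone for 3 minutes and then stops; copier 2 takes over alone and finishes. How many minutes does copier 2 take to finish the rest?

9 minutes

In 3 minutes copier 1 does 3/6 = 1/2 of the job, leaving 1/2.
Copier 2 works at 1/18 per minute, so finishing takes 1/2 ÷ 1/18 = 9 minutes.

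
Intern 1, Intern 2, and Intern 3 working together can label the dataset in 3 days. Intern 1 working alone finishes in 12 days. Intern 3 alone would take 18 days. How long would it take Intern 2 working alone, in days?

36/7 days

Combined rate is 1/3 per day.
Known contribution: 1/12 + 1/18 = (3 + 2)/36 = 5/36 per day.
So Intern 2's rate is 1/3 − 5/36 = 7/36, meaning 36/7 days alone.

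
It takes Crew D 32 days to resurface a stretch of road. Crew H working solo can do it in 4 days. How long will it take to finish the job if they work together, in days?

Combined rate: 1/32 + 1/4 = (1 + 8)/32 = 9/32 per day.
Time = 1 ÷ (9/32) = 32/9 days.

32/9 days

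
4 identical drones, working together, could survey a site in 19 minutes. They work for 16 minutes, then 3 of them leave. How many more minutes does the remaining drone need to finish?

One drone does 1/76 of the job per minute.
After 16 minutes with 4 drones, 16/19 is done (3/19 left).
With 1 drone the rate is 1/76, so the rest takes 3/19 ÷ 1/76 = 12 minutes.

12 minutes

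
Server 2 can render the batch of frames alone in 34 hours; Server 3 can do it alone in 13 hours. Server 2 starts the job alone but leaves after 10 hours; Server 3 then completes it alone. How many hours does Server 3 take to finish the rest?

156/17 hours

In 10 hours Server 2 does 10/34 = 5/17 of the job, leaving 12/17.
Server 3 works at 1/13 per hour, so finishing takes 12/17 ÷ 1/13 = 156/17 hours.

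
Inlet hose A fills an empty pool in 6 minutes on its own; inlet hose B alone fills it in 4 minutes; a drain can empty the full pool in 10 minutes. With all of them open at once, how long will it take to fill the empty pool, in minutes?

Net rate = 1/6 + 1/4 − 1/10 = (10 + 15 − 6)/60 = 19/60 per minute.
Filling time = 1 ÷ (19/60) = 60/19 minutes.

60/19 minutes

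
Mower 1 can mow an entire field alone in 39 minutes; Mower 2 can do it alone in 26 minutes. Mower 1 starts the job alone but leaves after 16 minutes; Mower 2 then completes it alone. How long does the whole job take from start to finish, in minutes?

In 16 minutes Mower 1 does 16/39 of the job, leaving 23/39.
Mower 2 works at 1/26 per minute, so finishing takes 23/39 ÷ 1/26 = 46/3 minutes.
Total time = 16 + 46/3 = 94/3 minutes.

94/3 minutes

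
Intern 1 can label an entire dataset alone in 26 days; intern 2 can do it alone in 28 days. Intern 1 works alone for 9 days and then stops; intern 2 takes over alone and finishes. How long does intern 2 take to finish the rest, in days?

In 9 days intern 1 does 9/26 of the job, leaving 17/26.
Intern 2 works at 1/28 per day, so finishing takes 17/26 ÷ 1/28 = 238/13 days.

238/13 days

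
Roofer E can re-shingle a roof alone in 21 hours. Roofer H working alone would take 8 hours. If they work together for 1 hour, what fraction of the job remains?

Combined rate: 1/21 + 1/8 = (8 + 21)/168 = 29/168 per hour.
In 1 hour they complete 1·29/168 = 29/168 of the job.
So 139/168 remains.

139/168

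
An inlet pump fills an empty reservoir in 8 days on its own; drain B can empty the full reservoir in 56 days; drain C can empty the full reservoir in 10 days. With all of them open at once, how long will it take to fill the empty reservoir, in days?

140 days

Net rate = 1/8 − 1/56 − 1/10 = (35 − 5 − 28)/280 = 2/280 = 1/140 per day.
Filling time = 1 ÷ (1/140) = 140 days.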